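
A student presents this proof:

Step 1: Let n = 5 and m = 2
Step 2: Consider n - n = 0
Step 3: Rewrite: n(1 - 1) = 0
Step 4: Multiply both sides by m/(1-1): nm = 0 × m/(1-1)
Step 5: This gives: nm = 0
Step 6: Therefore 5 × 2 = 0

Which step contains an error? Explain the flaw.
Step 4: Multiply both sides by m/(1-1): nm = 0 × m/(1-1)

Step 4 multiplies both sides by m/(1-1). However, 1-1 = 0, so this is multiplication by m/0, which is undefined. We cannot multiply by an undefined expression.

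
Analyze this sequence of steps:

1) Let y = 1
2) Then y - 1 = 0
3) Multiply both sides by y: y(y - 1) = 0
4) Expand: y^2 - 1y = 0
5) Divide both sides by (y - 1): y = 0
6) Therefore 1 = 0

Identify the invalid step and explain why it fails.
Step 5: Divide both sides by (y - 1): y = 0

Step 5 divides both sides by (y - 1). However, since y = 1, we have (y - 1) = 0. Division by zero is undefined, making this step invalid.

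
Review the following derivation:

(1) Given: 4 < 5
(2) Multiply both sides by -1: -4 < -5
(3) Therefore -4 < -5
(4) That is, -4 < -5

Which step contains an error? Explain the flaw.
Step 2: Multiply both sides by -1: -4 < -5

Step 2 multiplies both sides by -1 but fails to reverse the inequality sign. When multiplying (or dividing) an inequality by a negative number, the direction must be reversed. Since 4 < 5, we should get -4 > -5, i.e., -4 > -5.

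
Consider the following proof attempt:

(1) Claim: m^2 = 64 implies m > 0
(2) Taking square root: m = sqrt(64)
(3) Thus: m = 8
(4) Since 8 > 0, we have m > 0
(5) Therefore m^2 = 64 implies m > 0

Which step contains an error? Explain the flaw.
Step 2: Taking square root: m = sqrt(64)

Step 2 takes the square root and assumes the positive root only. The equation m^2 = 64 actually has two solutions: m = 8 and m = -8. The proof silently assumes m > 0 without justification, then uses this assumption to conclude m > 0, which is circular. The counterexample m = -8 shows the claim is false.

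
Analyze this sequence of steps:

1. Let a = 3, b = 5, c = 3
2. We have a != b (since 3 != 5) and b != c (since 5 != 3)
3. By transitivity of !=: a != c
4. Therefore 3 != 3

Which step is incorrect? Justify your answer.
Step 3: By transitivity of !=: a != c

Step 3 incorrectly applies transitivity to the '!=' relation. Transitivity states: if a R b and b R c, then a R c. However, '!=' is not transitive. Counterexample: 3 != 5 and 5 != 3, but 3 = 3 (both equal 3). Transitivity holds for relations like <, <=, =, but not for !=.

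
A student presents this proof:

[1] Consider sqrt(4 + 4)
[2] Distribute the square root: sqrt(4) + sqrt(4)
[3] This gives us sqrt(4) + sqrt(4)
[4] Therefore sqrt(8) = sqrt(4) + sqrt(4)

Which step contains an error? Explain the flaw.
Step 2: Distribute the square root: sqrt(4) + sqrt(4)

Step 2 incorrectly 'distributes' the square root over addition. The square root function does not distribute: sqrt(a + b) ≠ sqrt(a) + sqrt(b). In fact, sqrt(4 + 4) = sqrt(8) ≈ 2.8284, while sqrt(4) + sqrt(4) ≈ 4.0000.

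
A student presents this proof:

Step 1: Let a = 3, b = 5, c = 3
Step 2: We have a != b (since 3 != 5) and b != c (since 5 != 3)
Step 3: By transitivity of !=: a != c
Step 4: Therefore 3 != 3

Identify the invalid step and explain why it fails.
Step 3: By transitivity of !=: a != c

Step 3 incorrectly applies transitivity to the '!=' relation. Transitivity states: if a R b and b R c, then a R c. However, '!=' is not transitive. Counterexample: 3 != 5 and 5 != 3, but 3 = 3 (both equal 3). Transitivity holds for relations like <, <=, =, but not for !=.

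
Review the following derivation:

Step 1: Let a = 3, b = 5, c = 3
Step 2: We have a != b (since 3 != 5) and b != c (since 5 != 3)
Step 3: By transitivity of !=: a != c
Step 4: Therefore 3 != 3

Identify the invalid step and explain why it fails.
Step 3: By transitivity of !=: a != c

Step 3 incorrectly applies transitivity to the '!=' relation. Transitivity states: if a R b and b R c, then a R c. However, '!=' is not transitive. Counterexample: 3 != 5 and 5 != 3, but 3 = 3 (both equal 3). Transitivity holds for relations like <, <=, =, but not for !=.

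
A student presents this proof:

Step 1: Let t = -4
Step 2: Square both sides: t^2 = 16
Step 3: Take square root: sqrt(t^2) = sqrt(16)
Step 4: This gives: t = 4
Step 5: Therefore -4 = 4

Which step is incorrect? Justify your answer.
Step 4: This gives: t = 4

Step 4 incorrectly states that sqrt(t^2) = t. The correct identity is sqrt(t^2) = |t|. Since t = -4 < 0, we have sqrt(t^2) = |-4| = 4, not t = -4.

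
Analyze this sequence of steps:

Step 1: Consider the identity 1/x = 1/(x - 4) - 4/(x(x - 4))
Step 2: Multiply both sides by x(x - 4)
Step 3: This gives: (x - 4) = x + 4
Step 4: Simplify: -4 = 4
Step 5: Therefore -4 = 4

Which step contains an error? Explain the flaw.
Step 3: This gives: (x - 4) = x + 4

Step 3 makes a sign error when clearing denominators. Multiplying -4/(x(x - 4)) by x(x - 4) gives -4, not +4. The correct result is (x - 4) = x - 4, which is trivially true, not (x - 4) = x + 4. (Step 1 is a valid identity: 1/(x - 4) - 4/(x(x - 4)) = (x - 4)/(x(x - 4)) = 1/x.)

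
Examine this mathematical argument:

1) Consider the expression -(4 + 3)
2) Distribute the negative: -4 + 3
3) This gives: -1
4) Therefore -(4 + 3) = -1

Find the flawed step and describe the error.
Step 2: Distribute the negative: -4 + 3

Step 2 incorrectly distributes the negative sign. The correct distribution is -(4 + 3) = -4 - 3 = -7. The negative must be applied to both terms, not just the first. The error treats -(4 + 3) as -4 + 3, which equals -1 instead of -7.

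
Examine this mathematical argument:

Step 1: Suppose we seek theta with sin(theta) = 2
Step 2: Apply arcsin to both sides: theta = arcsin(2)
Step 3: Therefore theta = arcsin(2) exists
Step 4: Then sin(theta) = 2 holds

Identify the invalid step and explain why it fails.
Step 2: Apply arcsin to both sides: theta = arcsin(2)

Step 2 applies arcsin to 2. However, arcsin(x) is only defined for x in [-1, 1] because sin(theta) can only produce values in that range. Since |2| > 1, arcsin(2) is undefined. There is no angle whose sine equals 2.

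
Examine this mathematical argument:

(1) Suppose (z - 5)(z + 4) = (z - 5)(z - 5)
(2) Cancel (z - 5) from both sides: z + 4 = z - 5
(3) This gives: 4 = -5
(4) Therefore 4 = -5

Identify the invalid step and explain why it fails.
Step 2: Cancel (z - 5) from both sides: z + 4 = z - 5

Step 2 cancels (z - 5) from both sides. This is only valid if (z - 5) ≠ 0, i.e., z ≠ 5. When z = 5, both sides equal zero regardless of the other factors. The correct approach requires considering z = 5 as a separate case.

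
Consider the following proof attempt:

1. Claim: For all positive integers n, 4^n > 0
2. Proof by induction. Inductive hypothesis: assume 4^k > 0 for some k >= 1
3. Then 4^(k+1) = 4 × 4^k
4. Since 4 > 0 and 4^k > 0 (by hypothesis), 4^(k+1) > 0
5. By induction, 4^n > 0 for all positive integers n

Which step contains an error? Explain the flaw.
Step 5: By induction, 4^n > 0 for all positive integers n

Step 5 concludes the proof by induction, but no base case was ever established. A valid induction proof requires: (1) a base case proving 4^1 > 0, and (2) an inductive step showing IF 4^k > 0 THEN 4^(k+1) > 0. Steps 2-4 correctly establish the inductive step, but without the base case the conclusion in step 5 does not follow.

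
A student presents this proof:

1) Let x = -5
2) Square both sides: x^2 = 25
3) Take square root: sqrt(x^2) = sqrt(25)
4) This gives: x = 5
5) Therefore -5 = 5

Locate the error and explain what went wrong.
Step 4: This gives: x = 5

Step 4 incorrectly states that sqrt(x^2) = x. The correct identity is sqrt(x^2) = |x|. Since x = -5 < 0, we have sqrt(x^2) = |-5| = 5, not x = -5.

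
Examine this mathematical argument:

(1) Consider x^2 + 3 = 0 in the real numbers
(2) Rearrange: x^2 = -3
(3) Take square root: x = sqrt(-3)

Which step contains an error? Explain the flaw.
Step 3: Take square root: x = sqrt(-3)

Step 3 takes the square root of -3, which is negative. In the real number system, the square root of a negative number is undefined. The equation x^2 + 3 = 0 has no real solutions. Square roots of negative numbers only exist in the complex numbers.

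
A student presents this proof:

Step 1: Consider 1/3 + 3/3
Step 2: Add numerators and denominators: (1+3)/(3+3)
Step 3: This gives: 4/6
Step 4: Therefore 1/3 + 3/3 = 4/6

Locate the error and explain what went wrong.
Step 2: Add numerators and denominators: (1+3)/(3+3)

Step 2 incorrectly adds fractions by separately adding numerators and denominators. This is wrong. The correct method requires a common denominator: 1/3 + 3/3 = (1×3 + 3×3)/(3×3) = 12/9 = 4/3. The method used gives 4/6, which is different.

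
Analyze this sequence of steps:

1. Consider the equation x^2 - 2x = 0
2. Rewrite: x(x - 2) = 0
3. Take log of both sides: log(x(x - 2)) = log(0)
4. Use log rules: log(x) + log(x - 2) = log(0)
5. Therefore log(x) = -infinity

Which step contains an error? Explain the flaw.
Step 3: Take log of both sides: log(x(x - 2)) = log(0)

Step 3 takes the logarithm of both sides, resulting in log(0) on the right side. The logarithm is only defined for positive numbers; log(0) is undefined (approaches negative infinity). This operation is invalid.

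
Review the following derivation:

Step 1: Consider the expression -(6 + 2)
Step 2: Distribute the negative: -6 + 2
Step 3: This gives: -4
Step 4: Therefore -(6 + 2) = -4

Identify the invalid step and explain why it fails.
Step 2: Distribute the negative: -6 + 2

Step 2 incorrectly distributes the negative sign. The correct distribution is -(6 + 2) = -6 - 2 = -8. The negative must be applied to both terms, not just the first. The error treats -(6 + 2) as -6 + 2, which equals -4 instead of -8.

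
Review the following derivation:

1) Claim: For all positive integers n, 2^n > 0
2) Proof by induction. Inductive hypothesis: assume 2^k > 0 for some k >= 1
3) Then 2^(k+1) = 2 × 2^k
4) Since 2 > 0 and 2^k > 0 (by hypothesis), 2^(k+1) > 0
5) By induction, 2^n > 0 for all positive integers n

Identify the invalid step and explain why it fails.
Step 5: By induction, 2^n > 0 for all positive integers n

Step 5 concludes the proof by induction, but no base case was ever established. A valid induction proof requires: (1) a base case proving 2^1 > 0, and (2) an inductive step showing IF 2^k > 0 THEN 2^(k+1) > 0. Steps 2-4 correctly establish the inductive step, but without the base case the conclusion in step 5 does not follow.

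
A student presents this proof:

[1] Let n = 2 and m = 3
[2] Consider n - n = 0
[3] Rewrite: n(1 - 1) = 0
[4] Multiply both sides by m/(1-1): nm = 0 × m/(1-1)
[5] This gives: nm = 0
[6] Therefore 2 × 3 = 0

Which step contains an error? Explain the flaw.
Step 4: Multiply both sides by m/(1-1): nm = 0 × m/(1-1)

Step 4 multiplies both sides by m/(1-1). However, 1-1 = 0, so this is multiplication by m/0, which is undefined. We cannot multiply by an undefined expression.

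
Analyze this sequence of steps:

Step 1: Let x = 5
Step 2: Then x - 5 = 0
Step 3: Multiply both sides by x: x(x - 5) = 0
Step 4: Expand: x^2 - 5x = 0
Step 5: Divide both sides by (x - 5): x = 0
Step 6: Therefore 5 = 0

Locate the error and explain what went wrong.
Step 5: Divide both sides by (x - 5): x = 0

Step 5 divides both sides by (x - 5). However, since x = 5, we have (x - 5) = 0. Division by zero is undefined, making this step invalid.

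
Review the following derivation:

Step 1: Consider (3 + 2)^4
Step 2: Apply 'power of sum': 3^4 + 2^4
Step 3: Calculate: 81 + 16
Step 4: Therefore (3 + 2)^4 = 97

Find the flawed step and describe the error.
Step 2: Apply 'power of sum': 3^4 + 2^4

Step 2 incorrectly applies a non-existent rule '(a+b)^n = a^n + b^n'. This is false in general. The correct expansion uses the binomial theorem. The actual value is (3 + 2)^4 = 5^4 = 625, not 97.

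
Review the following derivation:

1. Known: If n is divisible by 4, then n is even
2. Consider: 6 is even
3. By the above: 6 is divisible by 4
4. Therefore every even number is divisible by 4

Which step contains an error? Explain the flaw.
Step 3: By the above: 6 is divisible by 4

Step 3 commits the fallacy of affirming the consequent. The known fact 'divisible by 4 → even' does NOT imply 'even → divisible by 4'. That would be the converse, which is false. For example, 6 is even but 6 ÷ 4 = 1.50, which is not an integer.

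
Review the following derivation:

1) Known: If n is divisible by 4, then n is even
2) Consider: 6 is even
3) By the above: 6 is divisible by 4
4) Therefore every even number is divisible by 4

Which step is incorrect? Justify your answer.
Step 3: By the above: 6 is divisible by 4

Step 3 commits the fallacy of affirming the consequent. The known fact 'divisible by 4 → even' does NOT imply 'even → divisible by 4'. That would be the converse, which is false. For example, 6 is even but 6 ÷ 4 = 1.50, which is not an integer.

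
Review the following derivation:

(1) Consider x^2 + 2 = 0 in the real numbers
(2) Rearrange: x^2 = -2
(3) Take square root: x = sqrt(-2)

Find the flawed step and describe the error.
Step 3: Take square root: x = sqrt(-2)

Step 3 takes the square root of -2, which is negative. In the real number system, the square root of a negative number is undefined. The equation x^2 + 2 = 0 has no real solutions. Square roots of negative numbers only exist in the complex numbers.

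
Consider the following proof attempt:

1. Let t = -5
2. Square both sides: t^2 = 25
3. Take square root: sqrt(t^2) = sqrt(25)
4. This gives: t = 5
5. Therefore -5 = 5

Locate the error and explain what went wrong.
Step 4: This gives: t = 5

Step 4 incorrectly states that sqrt(t^2) = t. The correct identity is sqrt(t^2) = |t|. Since t = -5 < 0, we have sqrt(t^2) = |-5| = 5, not t = -5.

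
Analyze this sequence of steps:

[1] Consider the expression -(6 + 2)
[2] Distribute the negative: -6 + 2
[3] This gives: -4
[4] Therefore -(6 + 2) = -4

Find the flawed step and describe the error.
Step 2: Distribute the negative: -6 + 2

Step 2 incorrectly distributes the negative sign. The correct distribution is -(6 + 2) = -6 - 2 = -8. The negative must be applied to both terms, not just the first. The error treats -(6 + 2) as -6 + 2, which equals -4 instead of -8.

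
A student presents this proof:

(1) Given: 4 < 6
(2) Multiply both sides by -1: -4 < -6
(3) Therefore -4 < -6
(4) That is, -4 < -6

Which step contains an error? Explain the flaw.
Step 2: Multiply both sides by -1: -4 < -6

Step 2 multiplies both sides by -1 but fails to reverse the inequality sign. When multiplying (or dividing) an inequality by a negative number, the direction must be reversed. Since 4 < 6, we should get -4 > -6, i.e., -4 > -6.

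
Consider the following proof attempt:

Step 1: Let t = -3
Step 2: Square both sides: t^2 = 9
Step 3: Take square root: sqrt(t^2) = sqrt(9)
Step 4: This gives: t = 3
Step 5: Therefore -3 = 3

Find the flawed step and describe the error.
Step 4: This gives: t = 3

Step 4 incorrectly states that sqrt(t^2) = t. The correct identity is sqrt(t^2) = |t|. Since t = -3 < 0, we have sqrt(t^2) = |-3| = 3, not t = -3.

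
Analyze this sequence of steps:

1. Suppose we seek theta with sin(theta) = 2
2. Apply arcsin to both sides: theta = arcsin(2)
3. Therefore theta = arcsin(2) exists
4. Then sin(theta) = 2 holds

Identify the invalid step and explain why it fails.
Step 2: Apply arcsin to both sides: theta = arcsin(2)

Step 2 applies arcsin to 2. However, arcsin(x) is only defined for x in [-1, 1] because sin(theta) can only produce values in that range. Since |2| > 1, arcsin(2) is undefined. There is no angle whose sine equals 2.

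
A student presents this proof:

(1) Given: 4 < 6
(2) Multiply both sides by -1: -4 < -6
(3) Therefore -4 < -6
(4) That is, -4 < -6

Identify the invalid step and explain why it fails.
Step 2: Multiply both sides by -1: -4 < -6

Step 2 multiplies both sides by -1 but fails to reverse the inequality sign. When multiplying (or dividing) an inequality by a negative number, the direction must be reversed. Since 4 < 6, we should get -4 > -6, i.e., -4 > -6.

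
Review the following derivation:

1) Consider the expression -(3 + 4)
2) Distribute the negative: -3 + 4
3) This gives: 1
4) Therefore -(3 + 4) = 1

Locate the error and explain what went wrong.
Step 2: Distribute the negative: -3 + 4

Step 2 incorrectly distributes the negative sign. The correct distribution is -(3 + 4) = -3 - 4 = -7. The negative must be applied to both terms, not just the first. The error treats -(3 + 4) as -3 + 4, which equals 1 instead of -7.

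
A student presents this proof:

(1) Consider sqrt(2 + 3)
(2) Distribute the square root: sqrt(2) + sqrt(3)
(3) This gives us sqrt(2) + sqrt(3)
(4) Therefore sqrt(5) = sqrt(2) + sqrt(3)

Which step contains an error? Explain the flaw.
Step 2: Distribute the square root: sqrt(2) + sqrt(3)

Step 2 incorrectly 'distributes' the square root over addition. The square root function does not distribute: sqrt(a + b) ≠ sqrt(a) + sqrt(b). In fact, sqrt(2 + 3) = sqrt(5) ≈ 2.2361, while sqrt(2) + sqrt(3) ≈ 3.1463.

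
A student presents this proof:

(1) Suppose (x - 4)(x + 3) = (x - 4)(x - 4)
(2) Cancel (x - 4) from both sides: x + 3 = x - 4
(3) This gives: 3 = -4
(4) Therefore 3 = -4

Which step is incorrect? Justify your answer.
Step 2: Cancel (x - 4) from both sides: x + 3 = x - 4

Step 2 cancels (x - 4) from both sides. This is only valid if (x - 4) ≠ 0, i.e., x ≠ 4. When x = 4, both sides equal zero regardless of the other factors. The correct approach requires considering x = 4 as a separate case.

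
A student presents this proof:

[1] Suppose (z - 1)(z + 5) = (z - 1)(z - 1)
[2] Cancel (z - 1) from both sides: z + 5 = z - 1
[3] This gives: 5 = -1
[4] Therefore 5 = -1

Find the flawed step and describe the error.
Step 2: Cancel (z - 1) from both sides: z + 5 = z - 1

Step 2 cancels (z - 1) from both sides. This is only valid if (z - 1) ≠ 0, i.e., z ≠ 1. When z = 1, both sides equal zero regardless of the other factors. The correct approach requires considering z = 1 as a separate case.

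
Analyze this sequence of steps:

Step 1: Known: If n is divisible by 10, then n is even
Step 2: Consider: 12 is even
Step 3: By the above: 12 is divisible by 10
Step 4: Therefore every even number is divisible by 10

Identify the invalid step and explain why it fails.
Step 3: By the above: 12 is divisible by 10

Step 3 commits the fallacy of affirming the consequent. The known fact 'divisible by 10 → even' does NOT imply 'even → divisible by 10'. That would be the converse, which is false. For example, 12 is even but 12 ÷ 10 = 1.20, which is not an integer.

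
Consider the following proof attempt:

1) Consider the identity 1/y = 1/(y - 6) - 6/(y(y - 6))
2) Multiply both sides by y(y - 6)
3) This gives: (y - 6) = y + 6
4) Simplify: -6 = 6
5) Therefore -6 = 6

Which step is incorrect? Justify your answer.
Step 3: This gives: (y - 6) = y + 6

Step 3 makes a sign error when clearing denominators. Multiplying -6/(y(y - 6)) by y(y - 6) gives -6, not +6. The correct result is (y - 6) = y - 6, which is trivially true, not (y - 6) = y + 6. (Step 1 is a valid identity: 1/(y - 6) - 6/(y(y - 6)) = (y - 6)/(y(y - 6)) = 1/y.)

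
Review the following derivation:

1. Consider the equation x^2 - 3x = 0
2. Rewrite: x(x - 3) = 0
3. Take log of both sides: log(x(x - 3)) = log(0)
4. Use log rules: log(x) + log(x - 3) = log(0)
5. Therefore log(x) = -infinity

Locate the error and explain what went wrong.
Step 3: Take log of both sides: log(x(x - 3)) = log(0)

Step 3 takes the logarithm of both sides, resulting in log(0) on the right side. The logarithm is only defined for positive numbers; log(0) is undefined (approaches negative infinity). This operation is invalid.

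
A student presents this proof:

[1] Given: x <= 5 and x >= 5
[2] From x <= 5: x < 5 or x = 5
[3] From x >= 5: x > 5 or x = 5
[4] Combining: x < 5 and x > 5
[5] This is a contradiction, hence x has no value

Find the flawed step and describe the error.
Step 4: Combining: x < 5 and x > 5

Step 4 incorrectly combines the conditions. From x <= 5 and x >= 5, the intersection is x = 5. The error treats the 'or' cases as 'and' requirements. The correct conclusion is that x = 5 is the unique solution, not that no solution exists.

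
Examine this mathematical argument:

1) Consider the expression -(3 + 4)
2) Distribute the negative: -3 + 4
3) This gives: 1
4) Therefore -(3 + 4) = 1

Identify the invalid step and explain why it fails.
Step 2: Distribute the negative: -3 + 4

Step 2 incorrectly distributes the negative sign. The correct distribution is -(3 + 4) = -3 - 4 = -7. The negative must be applied to both terms, not just the first. The error treats -(3 + 4) as -3 + 4, which equals 1 instead of -7.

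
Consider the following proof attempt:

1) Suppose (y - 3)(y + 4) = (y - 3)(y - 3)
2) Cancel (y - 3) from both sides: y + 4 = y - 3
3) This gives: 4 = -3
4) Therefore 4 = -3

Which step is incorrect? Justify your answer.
Step 2: Cancel (y - 3) from both sides: y + 4 = y - 3

Step 2 cancels (y - 3) from both sides. This is only valid if (y - 3) ≠ 0, i.e., y ≠ 3. When y = 3, both sides equal zero regardless of the other factors. The correct approach requires considering y = 3 as a separate case.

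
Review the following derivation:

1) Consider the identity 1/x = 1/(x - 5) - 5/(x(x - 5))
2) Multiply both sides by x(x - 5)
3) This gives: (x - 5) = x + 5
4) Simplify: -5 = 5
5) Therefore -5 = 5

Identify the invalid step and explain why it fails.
Step 3: This gives: (x - 5) = x + 5

Step 3 makes a sign error when clearing denominators. Multiplying -5/(x(x - 5)) by x(x - 5) gives -5, not +5. The correct result is (x - 5) = x - 5, which is trivially true, not (x - 5) = x + 5. (Step 1 is a valid identity: 1/(x - 5) - 5/(x(x - 5)) = (x - 5)/(x(x - 5)) = 1/x.)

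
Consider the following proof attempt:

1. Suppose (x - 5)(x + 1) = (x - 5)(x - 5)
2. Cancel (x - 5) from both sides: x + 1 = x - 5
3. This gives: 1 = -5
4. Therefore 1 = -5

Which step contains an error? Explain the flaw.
Step 2: Cancel (x - 5) from both sides: x + 1 = x - 5

Step 2 cancels (x - 5) from both sides. This is only valid if (x - 5) ≠ 0, i.e., x ≠ 5. When x = 5, both sides equal zero regardless of the other factors. The correct approach requires considering x = 5 as a separate case.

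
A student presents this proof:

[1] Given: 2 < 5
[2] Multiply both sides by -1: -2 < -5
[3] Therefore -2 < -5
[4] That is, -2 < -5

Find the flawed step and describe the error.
Step 2: Multiply both sides by -1: -2 < -5

Step 2 multiplies both sides by -1 but fails to reverse the inequality sign. When multiplying (or dividing) an inequality by a negative number, the direction must be reversed. Since 2 < 5, we should get -2 > -5, i.e., -2 > -5.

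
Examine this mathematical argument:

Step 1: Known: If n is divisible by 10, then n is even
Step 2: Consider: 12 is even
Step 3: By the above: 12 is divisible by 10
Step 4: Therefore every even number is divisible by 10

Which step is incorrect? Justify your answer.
Step 3: By the above: 12 is divisible by 10

Step 3 commits the fallacy of affirming the consequent. The known fact 'divisible by 10 → even' does NOT imply 'even → divisible by 10'. That would be the converse, which is false. For example, 12 is even but 12 ÷ 10 = 1.20, which is not an integer.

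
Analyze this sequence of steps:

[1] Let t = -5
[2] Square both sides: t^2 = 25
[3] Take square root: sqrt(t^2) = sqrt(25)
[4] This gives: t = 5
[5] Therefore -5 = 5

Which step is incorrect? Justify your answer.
Step 4: This gives: t = 5

Step 4 incorrectly states that sqrt(t^2) = t. The correct identity is sqrt(t^2) = |t|. Since t = -5 < 0, we have sqrt(t^2) = |-5| = 5, not t = -5.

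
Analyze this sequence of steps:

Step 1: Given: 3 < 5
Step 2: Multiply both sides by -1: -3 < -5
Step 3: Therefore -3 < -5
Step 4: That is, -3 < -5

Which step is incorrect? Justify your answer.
Step 2: Multiply both sides by -1: -3 < -5

Step 2 multiplies both sides by -1 but fails to reverse the inequality sign. When multiplying (or dividing) an inequality by a negative number, the direction must be reversed. Since 3 < 5, we should get -3 > -5, i.e., -3 > -5.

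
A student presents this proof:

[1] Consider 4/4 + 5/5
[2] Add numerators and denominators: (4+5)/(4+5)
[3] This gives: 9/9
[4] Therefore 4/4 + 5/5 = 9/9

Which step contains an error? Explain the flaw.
Step 2: Add numerators and denominators: (4+5)/(4+5)

Step 2 incorrectly adds fractions by separately adding numerators and denominators. This is wrong. The correct method requires a common denominator: 4/4 + 5/5 = (4×5 + 5×4)/(4×5) = 40/20 = 2. The method used gives 9/9, which is different.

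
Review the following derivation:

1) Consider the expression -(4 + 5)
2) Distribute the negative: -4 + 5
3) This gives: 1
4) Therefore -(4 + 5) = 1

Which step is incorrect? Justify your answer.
Step 2: Distribute the negative: -4 + 5

Step 2 incorrectly distributes the negative sign. The correct distribution is -(4 + 5) = -4 - 5 = -9. The negative must be applied to both terms, not just the first. The error treats -(4 + 5) as -4 + 5, which equals 1 instead of -9.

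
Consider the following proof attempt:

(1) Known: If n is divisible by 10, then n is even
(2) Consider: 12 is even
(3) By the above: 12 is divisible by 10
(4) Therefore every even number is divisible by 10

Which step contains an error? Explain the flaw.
Step 3: By the above: 12 is divisible by 10

Step 3 commits the fallacy of affirming the consequent. The known fact 'divisible by 10 → even' does NOT imply 'even → divisible by 10'. That would be the converse, which is false. For example, 12 is even but 12 ÷ 10 = 1.20, which is not an integer.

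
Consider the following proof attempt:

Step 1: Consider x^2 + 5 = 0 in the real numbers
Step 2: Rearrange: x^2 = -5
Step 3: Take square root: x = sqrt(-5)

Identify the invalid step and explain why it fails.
Step 3: Take square root: x = sqrt(-5)

Step 3 takes the square root of -5, which is negative. In the real number system, the square root of a negative number is undefined. The equation x^2 + 5 = 0 has no real solutions. Square roots of negative numbers only exist in the complex numbers.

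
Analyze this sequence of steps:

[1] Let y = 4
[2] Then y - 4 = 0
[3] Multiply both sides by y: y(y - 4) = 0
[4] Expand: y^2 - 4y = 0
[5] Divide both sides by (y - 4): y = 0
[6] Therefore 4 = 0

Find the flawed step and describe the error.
Step 5: Divide both sides by (y - 4): y = 0

Step 5 divides both sides by (y - 4). However, since y = 4, we have (y - 4) = 0. Division by zero is undefined, making this step invalid.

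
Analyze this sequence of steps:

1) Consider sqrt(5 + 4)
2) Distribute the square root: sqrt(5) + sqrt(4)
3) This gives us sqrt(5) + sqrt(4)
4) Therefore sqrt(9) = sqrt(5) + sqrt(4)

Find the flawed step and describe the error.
Step 2: Distribute the square root: sqrt(5) + sqrt(4)

Step 2 incorrectly 'distributes' the square root over addition. The square root function does not distribute: sqrt(a + b) ≠ sqrt(a) + sqrt(b). In fact, sqrt(5 + 4) = sqrt(9) ≈ 3.0000, while sqrt(5) + sqrt(4) ≈ 4.2361.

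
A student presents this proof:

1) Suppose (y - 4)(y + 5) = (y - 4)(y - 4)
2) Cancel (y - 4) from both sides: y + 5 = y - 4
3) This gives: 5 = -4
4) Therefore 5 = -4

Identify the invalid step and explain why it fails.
Step 2: Cancel (y - 4) from both sides: y + 5 = y - 4

Step 2 cancels (y - 4) from both sides. This is only valid if (y - 4) ≠ 0, i.e., y ≠ 4. When y = 4, both sides equal zero regardless of the other factors. The correct approach requires considering y = 4 as a separate case.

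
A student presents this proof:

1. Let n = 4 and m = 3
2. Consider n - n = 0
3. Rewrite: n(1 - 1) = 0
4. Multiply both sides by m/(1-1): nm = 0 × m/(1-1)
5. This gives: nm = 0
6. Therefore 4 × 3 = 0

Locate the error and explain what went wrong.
Step 4: Multiply both sides by m/(1-1): nm = 0 × m/(1-1)

Step 4 multiplies both sides by m/(1-1). However, 1-1 = 0, so this is multiplication by m/0, which is undefined. We cannot multiply by an undefined expression.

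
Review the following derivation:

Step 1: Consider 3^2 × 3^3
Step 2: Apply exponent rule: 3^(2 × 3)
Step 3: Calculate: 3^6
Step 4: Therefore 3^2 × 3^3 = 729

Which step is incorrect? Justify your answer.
Step 2: Apply exponent rule: 3^(2 × 3)

Step 2 incorrectly states that a^b × a^c = a^(b×c). The correct rule is a^b × a^c = a^(b+c). The actual value is 3^2 × 3^3 = 3^5 = 243, not 3^6 = 729.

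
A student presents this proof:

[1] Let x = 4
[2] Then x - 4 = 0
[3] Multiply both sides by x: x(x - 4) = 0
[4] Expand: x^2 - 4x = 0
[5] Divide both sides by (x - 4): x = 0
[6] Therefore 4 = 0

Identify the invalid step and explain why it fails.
Step 5: Divide both sides by (x - 4): x = 0

Step 5 divides both sides by (x - 4). However, since x = 4, we have (x - 4) = 0. Division by zero is undefined, making this step invalid.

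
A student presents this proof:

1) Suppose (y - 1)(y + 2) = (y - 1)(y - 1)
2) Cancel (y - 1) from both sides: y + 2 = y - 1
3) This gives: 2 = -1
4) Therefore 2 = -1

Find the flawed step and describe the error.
Step 2: Cancel (y - 1) from both sides: y + 2 = y - 1

Step 2 cancels (y - 1) from both sides. This is only valid if (y - 1) ≠ 0, i.e., y ≠ 1. When y = 1, both sides equal zero regardless of the other factors. The correct approach requires considering y = 1 as a separate case.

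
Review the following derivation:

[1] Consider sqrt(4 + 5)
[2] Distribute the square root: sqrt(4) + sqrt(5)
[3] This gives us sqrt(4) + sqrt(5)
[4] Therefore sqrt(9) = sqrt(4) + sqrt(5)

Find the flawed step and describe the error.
Step 2: Distribute the square root: sqrt(4) + sqrt(5)

Step 2 incorrectly 'distributes' the square root over addition. The square root function does not distribute: sqrt(a + b) ≠ sqrt(a) + sqrt(b). In fact, sqrt(4 + 5) = sqrt(9) ≈ 3.0000, while sqrt(4) + sqrt(5) ≈ 4.2361.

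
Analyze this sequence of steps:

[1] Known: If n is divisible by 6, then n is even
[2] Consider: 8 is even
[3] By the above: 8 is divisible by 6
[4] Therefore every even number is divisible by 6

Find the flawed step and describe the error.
Step 3: By the above: 8 is divisible by 6

Step 3 commits the fallacy of affirming the consequent. The known fact 'divisible by 6 → even' does NOT imply 'even → divisible by 6'. That would be the converse, which is false. For example, 8 is even but 8 ÷ 6 = 1.33, which is not an integer.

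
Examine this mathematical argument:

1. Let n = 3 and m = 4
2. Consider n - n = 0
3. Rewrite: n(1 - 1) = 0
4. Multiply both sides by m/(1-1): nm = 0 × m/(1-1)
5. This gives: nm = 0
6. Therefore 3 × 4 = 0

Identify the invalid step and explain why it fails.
Step 4: Multiply both sides by m/(1-1): nm = 0 × m/(1-1)

Step 4 multiplies both sides by m/(1-1). However, 1-1 = 0, so this is multiplication by m/0, which is undefined. We cannot multiply by an undefined expression.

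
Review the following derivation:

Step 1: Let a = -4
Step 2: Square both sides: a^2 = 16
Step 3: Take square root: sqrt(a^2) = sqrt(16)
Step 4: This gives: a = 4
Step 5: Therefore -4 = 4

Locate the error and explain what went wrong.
Step 4: This gives: a = 4

Step 4 incorrectly states that sqrt(a^2) = a. The correct identity is sqrt(a^2) = |a|. Since a = -4 < 0, we have sqrt(a^2) = |-4| = 4, not a = -4.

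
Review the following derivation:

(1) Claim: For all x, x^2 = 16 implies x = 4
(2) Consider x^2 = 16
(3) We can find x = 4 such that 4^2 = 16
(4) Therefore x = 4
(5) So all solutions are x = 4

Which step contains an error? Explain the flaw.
Step 4: Therefore x = 4

Step 4 incorrectly concludes that x = 4 is the only solution. The proof shows that x = 4 is A solution (existence), but does not show it is the ONLY solution (uniqueness). In fact, x = -4 is also a solution since (-4)^2 = 16. Finding one solution doesn't prove there are no others.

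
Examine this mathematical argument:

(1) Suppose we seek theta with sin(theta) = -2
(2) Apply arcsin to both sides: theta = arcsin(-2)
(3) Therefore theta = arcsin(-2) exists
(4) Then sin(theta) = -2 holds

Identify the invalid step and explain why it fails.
Step 2: Apply arcsin to both sides: theta = arcsin(-2)

Step 2 applies arcsin to -2. However, arcsin(x) is only defined for x in [-1, 1] because sin(theta) can only produce values in that range. Since |-2| > 1, arcsin(-2) is undefined. There is no angle whose sine equals -2.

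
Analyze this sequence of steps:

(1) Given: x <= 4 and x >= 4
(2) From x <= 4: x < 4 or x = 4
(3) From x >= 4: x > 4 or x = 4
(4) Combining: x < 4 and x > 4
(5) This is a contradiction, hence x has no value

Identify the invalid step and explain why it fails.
Step 4: Combining: x < 4 and x > 4

Step 4 incorrectly combines the conditions. From x <= 4 and x >= 4, the intersection is x = 4. The error treats the 'or' cases as 'and' requirements. The correct conclusion is that x = 4 is the unique solution, not that no solution exists.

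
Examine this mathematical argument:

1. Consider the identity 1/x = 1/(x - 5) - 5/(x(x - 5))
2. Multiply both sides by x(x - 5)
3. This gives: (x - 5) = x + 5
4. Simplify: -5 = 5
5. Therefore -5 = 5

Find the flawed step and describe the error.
Step 3: This gives: (x - 5) = x + 5

Step 3 makes a sign error when clearing denominators. Multiplying -5/(x(x - 5)) by x(x - 5) gives -5, not +5. The correct result is (x - 5) = x - 5, which is trivially true, not (x - 5) = x + 5. (Step 1 is a valid identity: 1/(x - 5) - 5/(x(x - 5)) = (x - 5)/(x(x - 5)) = 1/x.)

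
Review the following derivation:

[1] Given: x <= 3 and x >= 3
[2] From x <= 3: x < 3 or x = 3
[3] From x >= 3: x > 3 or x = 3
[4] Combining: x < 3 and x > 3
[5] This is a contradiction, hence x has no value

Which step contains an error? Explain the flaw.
Step 4: Combining: x < 3 and x > 3

Step 4 incorrectly combines the conditions. From x <= 3 and x >= 3, the intersection is x = 3. The error treats the 'or' cases as 'and' requirements. The correct conclusion is that x = 3 is the unique solution, not that no solution exists.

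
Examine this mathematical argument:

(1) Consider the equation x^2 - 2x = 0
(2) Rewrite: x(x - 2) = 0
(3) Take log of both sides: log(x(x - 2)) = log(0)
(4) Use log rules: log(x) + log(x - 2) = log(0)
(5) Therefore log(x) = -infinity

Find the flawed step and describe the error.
Step 3: Take log of both sides: log(x(x - 2)) = log(0)

Step 3 takes the logarithm of both sides, resulting in log(0) on the right side. The logarithm is only defined for positive numbers; log(0) is undefined (approaches negative infinity). This operation is invalid.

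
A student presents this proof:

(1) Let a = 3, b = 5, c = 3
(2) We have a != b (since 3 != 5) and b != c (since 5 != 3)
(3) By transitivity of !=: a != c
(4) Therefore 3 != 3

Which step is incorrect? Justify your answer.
Step 3: By transitivity of !=: a != c

Step 3 incorrectly applies transitivity to the '!=' relation. Transitivity states: if a R b and b R c, then a R c. However, '!=' is not transitive. Counterexample: 3 != 5 and 5 != 3, but 3 = 3 (both equal 3). Transitivity holds for relations like <, <=, =, but not for !=.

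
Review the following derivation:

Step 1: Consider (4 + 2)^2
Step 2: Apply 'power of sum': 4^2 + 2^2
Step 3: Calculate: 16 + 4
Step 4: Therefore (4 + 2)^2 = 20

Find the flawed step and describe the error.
Step 2: Apply 'power of sum': 4^2 + 2^2

Step 2 incorrectly applies a non-existent rule '(a+b)^n = a^n + b^n'. This is false in general. The correct expansion uses the binomial theorem. The actual value is (4 + 2)^2 = 6^2 = 36, not 20.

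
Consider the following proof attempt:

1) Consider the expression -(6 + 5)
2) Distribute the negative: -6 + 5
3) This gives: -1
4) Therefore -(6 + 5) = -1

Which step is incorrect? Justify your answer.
Step 2: Distribute the negative: -6 + 5

Step 2 incorrectly distributes the negative sign. The correct distribution is -(6 + 5) = -6 - 5 = -11. The negative must be applied to both terms, not just the first. The error treats -(6 + 5) as -6 + 5, which equals -1 instead of -11.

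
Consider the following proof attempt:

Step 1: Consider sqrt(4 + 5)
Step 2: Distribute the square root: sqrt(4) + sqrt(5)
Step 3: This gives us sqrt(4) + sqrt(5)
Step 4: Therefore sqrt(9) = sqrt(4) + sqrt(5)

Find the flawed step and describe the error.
Step 2: Distribute the square root: sqrt(4) + sqrt(5)

Step 2 incorrectly 'distributes' the square root over addition. The square root function does not distribute: sqrt(a + b) ≠ sqrt(a) + sqrt(b). In fact, sqrt(4 + 5) = sqrt(9) ≈ 3.0000, while sqrt(4) + sqrt(5) ≈ 4.2361.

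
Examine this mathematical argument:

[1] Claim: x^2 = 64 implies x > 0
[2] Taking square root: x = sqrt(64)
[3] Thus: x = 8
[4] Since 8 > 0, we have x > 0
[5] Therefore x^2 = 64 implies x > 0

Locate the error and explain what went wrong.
Step 2: Taking square root: x = sqrt(64)

Step 2 takes the square root and assumes the positive root only. The equation x^2 = 64 actually has two solutions: x = 8 and x = -8. The proof silently assumes x > 0 without justification, then uses this assumption to conclude x > 0, which is circular. The counterexample x = -8 shows the claim is false.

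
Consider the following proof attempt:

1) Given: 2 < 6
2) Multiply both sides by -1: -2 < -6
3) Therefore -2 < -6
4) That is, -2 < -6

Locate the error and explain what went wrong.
Step 2: Multiply both sides by -1: -2 < -6

Step 2 multiplies both sides by -1 but fails to reverse the inequality sign. When multiplying (or dividing) an inequality by a negative number, the direction must be reversed. Since 2 < 6, we should get -2 > -6, i.e., -2 > -6.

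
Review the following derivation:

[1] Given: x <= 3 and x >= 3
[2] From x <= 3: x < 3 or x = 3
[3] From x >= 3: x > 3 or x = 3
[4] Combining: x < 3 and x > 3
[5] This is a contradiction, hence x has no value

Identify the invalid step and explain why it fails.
Step 4: Combining: x < 3 and x > 3

Step 4 incorrectly combines the conditions. From x <= 3 and x >= 3, the intersection is x = 3. The error treats the 'or' cases as 'and' requirements. The correct conclusion is that x = 3 is the unique solution, not that no solution exists.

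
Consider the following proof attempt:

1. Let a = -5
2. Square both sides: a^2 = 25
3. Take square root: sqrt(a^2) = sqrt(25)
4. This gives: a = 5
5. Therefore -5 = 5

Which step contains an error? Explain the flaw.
Step 4: This gives: a = 5

Step 4 incorrectly states that sqrt(a^2) = a. The correct identity is sqrt(a^2) = |a|. Since a = -5 < 0, we have sqrt(a^2) = |-5| = 5, not a = -5.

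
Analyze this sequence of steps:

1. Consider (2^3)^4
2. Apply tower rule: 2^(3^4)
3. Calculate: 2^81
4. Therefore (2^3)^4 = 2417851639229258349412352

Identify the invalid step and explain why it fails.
Step 2: Apply tower rule: 2^(3^4)

Step 2 incorrectly states that (a^b)^c = a^(b^c). The correct rule is (a^b)^c = a^(b×c). The actual value is (2^3)^4 = 2^12 = 4096, not 2^81 = 2417851639229258349412352.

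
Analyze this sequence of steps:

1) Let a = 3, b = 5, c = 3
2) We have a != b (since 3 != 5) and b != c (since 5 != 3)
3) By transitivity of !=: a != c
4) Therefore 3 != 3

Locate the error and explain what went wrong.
Step 3: By transitivity of !=: a != c

Step 3 incorrectly applies transitivity to the '!=' relation. Transitivity states: if a R b and b R c, then a R c. However, '!=' is not transitive. Counterexample: 3 != 5 and 5 != 3, but 3 = 3 (both equal 3). Transitivity holds for relations like <, <=, =, but not for !=.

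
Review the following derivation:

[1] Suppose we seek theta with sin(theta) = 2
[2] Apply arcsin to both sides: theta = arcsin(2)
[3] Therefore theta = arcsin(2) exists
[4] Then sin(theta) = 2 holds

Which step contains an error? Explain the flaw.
Step 2: Apply arcsin to both sides: theta = arcsin(2)

Step 2 applies arcsin to 2. However, arcsin(x) is only defined for x in [-1, 1] because sin(theta) can only produce values in that range. Since |2| > 1, arcsin(2) is undefined. There is no angle whose sine equals 2.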